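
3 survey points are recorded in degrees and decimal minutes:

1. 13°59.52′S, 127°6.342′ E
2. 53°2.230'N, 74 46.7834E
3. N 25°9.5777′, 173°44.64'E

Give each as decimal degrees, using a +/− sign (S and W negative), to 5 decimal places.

1. -13.99200, 127.10570
2. 53.03717, 74.77972
3. 25.15963, 173.74400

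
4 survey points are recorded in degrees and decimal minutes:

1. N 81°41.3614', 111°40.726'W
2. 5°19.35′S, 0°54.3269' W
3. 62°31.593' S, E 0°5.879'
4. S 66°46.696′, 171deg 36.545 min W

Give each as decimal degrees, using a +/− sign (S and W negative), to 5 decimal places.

1. 81.68936, -111.67877
2. -5.32250, -0.90545
3. -62.52655, 0.09798
4. -66.77827, -171.60908

Point 1:
  φ: 41.3614′ = 0.689357°; total 81.689357
  N ⇒ keep positive
  Lon: 40.726′ = 0.678767°; total 111.678767
  W ⇒ negate
Point 2:
  Lat: 19.35′ = 0.322500°; total 5.322500
  S ⇒ negate
  λ: 54.3269′ = 0.905448°; total 0.905448
  hemisphere W, so the sign is −
Point 3:
  Latitude: 62 + 31.593/60 = 62.526550
  S → negative
  λ: 0 + 5.879/60 = 0.097983
  E → positive
Point 4:
  φ: 66 + 46.696/60 = 66.778267
  hemisphere S, so the sign is −
  λ: 171 + 36.545/60 = 171.609083
  W → negative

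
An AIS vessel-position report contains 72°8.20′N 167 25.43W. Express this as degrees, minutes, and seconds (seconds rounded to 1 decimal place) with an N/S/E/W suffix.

Lat: 8.20000′ → 8′ and 0.20000 × 60 = 12.000″
λ: fractional minutes 0.43000 × 60 = 25.800″

72°08′12.0″ N, 167°25′25.8″ W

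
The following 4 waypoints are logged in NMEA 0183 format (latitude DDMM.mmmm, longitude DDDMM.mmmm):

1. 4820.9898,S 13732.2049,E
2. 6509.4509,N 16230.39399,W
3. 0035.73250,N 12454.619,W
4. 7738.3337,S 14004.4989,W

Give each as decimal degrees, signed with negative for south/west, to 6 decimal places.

1. -48.349830, 137.536748
2. 65.157515, -162.506567
3. 0.595542, -124.910317
4. -77.638895, -140.074982

Point 1:
  Latitude: split at 2 digits → 48° and 20.9898′; 48 + 20.9898/60 = 48.3498300
  S → negative
  λ: split at 3 digits → 137° and 32.2049′; 137 + 32.2049/60 = 137.5367483
  E → positive
Point 2:
  φ: degrees = first 2 digits = 65, minutes = 9.4509; 65 + 9.4509/60 = 65.1575150
  N → positive
  Lon: degrees = first 3 digits = 162, minutes = 30.39399; 162 + 30.39399/60 = 162.5065665
  hemisphere W, so the sign is −
Point 3:
  Lat: degrees = first 2 digits = 0, minutes = 35.7325; 0 + 35.7325/60 = 0.5955417
  N ⇒ keep positive
  Lon: split at 3 digits → 124° and 54.619′; 124 + 54.619/60 = 124.9103167
  hemisphere W, so the sign is −
Point 4:
  Lat: degrees = first 2 digits = 77, minutes = 38.3337; 77 + 38.3337/60 = 77.6388950
  hemisphere S, so the sign is −
  λ: split at 3 digits → 140° and 4.4989′; 140 + 4.4989/60 = 140.0749817
  W ⇒ negate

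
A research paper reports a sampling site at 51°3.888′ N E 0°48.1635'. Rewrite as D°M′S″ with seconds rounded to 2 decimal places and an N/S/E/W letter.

Latitude: 3.88800′ → 3′ and 0.88800 × 60 = 53.2800″
Longitude: 48.16350′ → 48′ and 0.16350 × 60 = 9.8100″

51°03′53.28″ N, 0°48′9.81″ E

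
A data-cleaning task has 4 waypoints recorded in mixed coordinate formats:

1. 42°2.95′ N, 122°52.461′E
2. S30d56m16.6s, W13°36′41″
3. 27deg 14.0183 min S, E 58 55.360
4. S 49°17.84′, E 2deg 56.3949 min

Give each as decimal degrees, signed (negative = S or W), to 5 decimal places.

Point 1:
  φ: 42 + 2.95/60 = 42.049167
  N ⇒ keep positive
  Longitude: 122 + 52.461/60 = 122.874350
  E ⇒ keep positive
Point 2:
  Lat: 30° + 56/60 + 16.6/3600 = 30 + 0.933333 + 0.004611 = 30.937944
  hemisphere S, so the sign is −
  Lon: 36′ + 41″ = 36.68333′; 13 + 36.68333/60 = 13.611389
  W → negative
Point 3:
  φ: 14.0183′ = 0.233638°; total 27.233638
  S → negative
  λ: 58 + 55.36/60 = 58.922667
  E → positive
Point 4:
  Latitude: 49 + 17.84/60 = 49.297333
  hemisphere S, so the sign is −
  λ: 56.3949′ = 0.939915°; total 2.939915
  E ⇒ keep positive

1. 42.04917, 122.87435
2. -30.93794, -13.61139
3. -27.23364, 58.92267
4. -49.29733, 2.93992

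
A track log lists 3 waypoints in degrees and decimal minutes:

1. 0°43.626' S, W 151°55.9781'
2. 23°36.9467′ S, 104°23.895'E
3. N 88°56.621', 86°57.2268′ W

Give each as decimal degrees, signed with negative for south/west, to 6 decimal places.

1. -0.727100, -151.932968
2. -23.615778, 104.398250
3. 88.943683, -86.953780

Point 1:
  Latitude: 43.626′ = 0.727100°; total 0.7271000
  hemisphere S, so the sign is −
  λ: 151 + 55.9781/60 = 151.9329683
  hemisphere W, so the sign is −
Point 2:
  Lat: 36.9467′ = 0.615778°; total 23.6157783
  hemisphere S, so the sign is −
  Longitude: 23.895′ = 0.398250°; total 104.3982500
  E ⇒ keep positive
Point 3:
  Latitude: 56.621′ = 0.943683°; total 88.9436833
  N → positive
  λ: 57.2268′ = 0.953780°; total 86.9537800
  W → negative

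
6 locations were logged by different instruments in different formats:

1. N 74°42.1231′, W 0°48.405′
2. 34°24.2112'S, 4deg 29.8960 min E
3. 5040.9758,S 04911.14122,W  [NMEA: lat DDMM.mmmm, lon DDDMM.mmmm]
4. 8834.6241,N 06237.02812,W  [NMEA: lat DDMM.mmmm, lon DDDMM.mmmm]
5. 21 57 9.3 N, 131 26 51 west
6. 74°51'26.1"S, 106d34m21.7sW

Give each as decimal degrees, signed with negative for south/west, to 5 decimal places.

Point 1:
  φ: 42.1231′ = 0.702052°; total 74.702052
  N → positive
  Longitude: 0 + 48.405/60 = 0.806750
  W → negative
Point 2:
  Latitude: 34 + 24.2112/60 = 34.403520
  S → negative
  Longitude: 4 + 29.896/60 = 4.498267
  E ⇒ keep positive
Point 3:
  φ: split at 2 digits → 50° and 40.9758′; 50 + 40.9758/60 = 50.682930
  S → negative
  λ: split at 3 digits → 049° and 11.14122′; 49 + 11.14122/60 = 49.185687
  W → negative
Point 4:
  Latitude: split at 2 digits → 88° and 34.6241′; 88 + 34.6241/60 = 88.577068
  N ⇒ keep positive
  Longitude: split at 3 digits → 062° and 37.02812′; 62 + 37.02812/60 = 62.617135
  hemisphere W, so the sign is −
Point 5:
  Lat: 21 + 57/60 + 9.3/3600 = 21.952583
  N → positive
  Longitude: 131° + 26/60 + 51/3600 = 131 + 0.433333 + 0.014167 = 131.447500
  W ⇒ negate
Point 6:
  Lat: 74° + 51/60 + 26.1/3600 = 74 + 0.850000 + 0.007250 = 74.857250
  S → negative
  λ: 34′ + 21.7″ = 34.36167′; 106 + 34.36167/60 = 106.572694
  W ⇒ negate

1. 74.70205, -0.80675
2. -34.40352, 4.49827
3. -50.68293, -49.18569
4. 88.57707, -62.61714
5. 21.95258, -131.44750
6. -74.85725, -106.57269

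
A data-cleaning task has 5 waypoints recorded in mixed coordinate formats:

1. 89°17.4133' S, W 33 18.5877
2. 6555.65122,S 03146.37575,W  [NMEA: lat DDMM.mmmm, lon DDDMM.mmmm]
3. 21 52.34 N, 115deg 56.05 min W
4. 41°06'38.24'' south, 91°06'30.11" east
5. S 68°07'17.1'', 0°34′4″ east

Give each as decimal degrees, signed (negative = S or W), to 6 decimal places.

1. -89.290222, -33.309795
2. -65.927520, -31.772929
3. 21.872333, -115.934167
4. -41.110622, 91.108364
5. -68.121417, 0.567778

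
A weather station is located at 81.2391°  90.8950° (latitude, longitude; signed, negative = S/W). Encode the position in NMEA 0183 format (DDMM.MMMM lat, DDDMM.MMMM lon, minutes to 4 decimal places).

Lat: fractional part 0.239100 → 14.346000 minutes
Longitude: minutes = (90.895000 − 90) × 60 = 53.700000

8114.3460,N / 09053.7000,E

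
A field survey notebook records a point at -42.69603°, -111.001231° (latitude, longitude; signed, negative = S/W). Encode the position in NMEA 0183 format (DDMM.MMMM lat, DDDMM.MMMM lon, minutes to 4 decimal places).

4241.7618,S / 11100.0739,W

Latitude is negative → S; |value| = 42.696030
Lat: 42° + 0.696030 × 60 = 42° 41.761800′
Longitude is negative → W; |value| = 111.001231
λ: minutes = (111.001231 − 111) × 60 = 0.073860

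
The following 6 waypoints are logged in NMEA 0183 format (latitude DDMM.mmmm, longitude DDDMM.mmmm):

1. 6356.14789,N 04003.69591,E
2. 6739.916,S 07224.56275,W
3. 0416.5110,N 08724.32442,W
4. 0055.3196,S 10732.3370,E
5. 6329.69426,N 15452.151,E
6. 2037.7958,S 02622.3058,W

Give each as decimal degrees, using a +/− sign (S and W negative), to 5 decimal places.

1. 63.93580, 40.06160
2. -67.66527, -72.40938
3. 4.27518, -87.40541
4. -0.92199, 107.53895
5. 63.49490, 154.86918
6. -20.62993, -26.37176

Point 1:
  φ: split at 2 digits → 63° and 56.14789′; 63 + 56.14789/60 = 63.935798
  N → positive
  Lon: degrees = first 3 digits = 40, minutes = 3.69591; 40 + 3.69591/60 = 40.061599
  E ⇒ keep positive
Point 2:
  φ: degrees = first 2 digits = 67, minutes = 39.916; 67 + 39.916/60 = 67.665267
  hemisphere S, so the sign is −
  Lon: degrees = first 3 digits = 72, minutes = 24.56275; 72 + 24.56275/60 = 72.409379
  W ⇒ negate
Point 3:
  φ: degrees = first 2 digits = 4, minutes = 16.511; 4 + 16.511/60 = 4.275183
  N → positive
  λ: split at 3 digits → 087° and 24.32442′; 87 + 24.32442/60 = 87.405407
  hemisphere W, so the sign is −
Point 4:
  φ: split at 2 digits → 00° and 55.3196′; 0 + 55.3196/60 = 0.921993
  S ⇒ negate
  Longitude: split at 3 digits → 107° and 32.337′; 107 + 32.337/60 = 107.538950
  E → positive
Point 5:
  Latitude: split at 2 digits → 63° and 29.69426′; 63 + 29.69426/60 = 63.494904
  N ⇒ keep positive
  Longitude: split at 3 digits → 154° and 52.151′; 154 + 52.151/60 = 154.869183
  E ⇒ keep positive
Point 6:
  φ: split at 2 digits → 20° and 37.7958′; 20 + 37.7958/60 = 20.629930
  S ⇒ negate
  λ: split at 3 digits → 026° and 22.3058′; 26 + 22.3058/60 = 26.371763
  W ⇒ negate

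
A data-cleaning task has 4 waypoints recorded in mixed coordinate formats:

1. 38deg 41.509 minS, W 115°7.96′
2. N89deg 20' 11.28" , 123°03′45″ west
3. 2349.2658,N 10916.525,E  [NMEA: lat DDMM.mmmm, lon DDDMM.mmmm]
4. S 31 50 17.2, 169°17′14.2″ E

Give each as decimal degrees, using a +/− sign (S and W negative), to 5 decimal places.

1. -38.69182, -115.13267
2. 89.33647, -123.06250
3. 23.82110, 109.27542
4. -31.83811, 169.28728

Point 1:
  Latitude: 38 + 41.509/60 = 38.691817
  S → negative
  Longitude: 7.96′ = 0.132667°; total 115.132667
  W → negative
Point 2:
  Lat: 20′ + 11.28″ = 20.18800′; 89 + 20.18800/60 = 89.336467
  N → positive
  λ: 3′ + 45″ = 3.75000′; 123 + 3.75000/60 = 123.062500
  hemisphere W, so the sign is −
Point 3:
  Latitude: degrees = first 2 digits = 23, minutes = 49.2658; 23 + 49.2658/60 = 23.821097
  N ⇒ keep positive
  Longitude: split at 3 digits → 109° and 16.525′; 109 + 16.525/60 = 109.275417
  E ⇒ keep positive
Point 4:
  Latitude: 31° + 50/60 + 17.2/3600 = 31 + 0.833333 + 0.004778 = 31.838111
  S ⇒ negate
  λ: 169° + 17/60 + 14.2/3600 = 169 + 0.283333 + 0.003944 = 169.287278
  E ⇒ keep positive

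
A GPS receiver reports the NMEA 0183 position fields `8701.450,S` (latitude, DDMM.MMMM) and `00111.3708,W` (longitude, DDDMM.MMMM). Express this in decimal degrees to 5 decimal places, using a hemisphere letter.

Lat: split at 2 digits → 87° and 1.45′; 87 + 1.45/60 = 87.024167
Longitude: split at 3 digits → 001° and 11.3708′; 1 + 11.3708/60 = 1.189513

87.02417° S, 1.18951° W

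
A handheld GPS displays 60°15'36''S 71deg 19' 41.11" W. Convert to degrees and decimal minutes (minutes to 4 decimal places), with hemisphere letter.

φ: seconds/60 = 0.60000; minutes = 15 + 0.60000 = 15.600000
Lon: seconds/60 = 0.68517; minutes = 19 + 0.68517 = 19.685167

60° 15.6000′ S, 71° 19.6852′ W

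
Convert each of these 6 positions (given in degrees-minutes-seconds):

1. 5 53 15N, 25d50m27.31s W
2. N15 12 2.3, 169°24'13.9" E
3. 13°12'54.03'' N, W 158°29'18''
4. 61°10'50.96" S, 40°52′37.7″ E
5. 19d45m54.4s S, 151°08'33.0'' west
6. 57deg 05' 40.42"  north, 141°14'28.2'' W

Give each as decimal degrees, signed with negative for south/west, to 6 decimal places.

1. 5.887500, -25.840919
2. 15.200639, 169.403861
3. 13.215008, -158.488333
4. -61.180822, 40.877139
5. -19.765111, -151.142500
6. 57.094561, -141.241167

Point 1:
  φ: 5 + 53/60 + 15/3600 = 5.8875000
  N → positive
  Lon: 50′ + 27.31″ = 50.45517′; 25 + 50.45517/60 = 25.8409194
  W → negative
Point 2:
  φ: 12′ + 2.3″ = 12.03833′; 15 + 12.03833/60 = 15.2006389
  N → positive
  Lon: 169° + 24/60 + 13.9/3600 = 169 + 0.400000 + 0.003861 = 169.4038611
  E → positive
Point 3:
  Lat: 13° + 12/60 + 54.03/3600 = 13 + 0.200000 + 0.015008 = 13.2150083
  N → positive
  Longitude: 158° + 29/60 + 18/3600 = 158 + 0.483333 + 0.005000 = 158.4883333
  hemisphere W, so the sign is −
Point 4:
  Lat: 61 + 10/60 + 50.96/3600 = 61.1808222
  S → negative
  λ: 40° + 52/60 + 37.7/3600 = 40 + 0.866667 + 0.010472 = 40.8771389
  E ⇒ keep positive
Point 5:
  Latitude: 45′ + 54.4″ = 45.90667′; 19 + 45.90667/60 = 19.7651111
  S → negative
  Longitude: 151 + 8/60 + 33/3600 = 151.1425000
  W → negative
Point 6:
  Lat: 57 + 5/60 + 40.42/3600 = 57.0945611
  N → positive
  Lon: 141 + 14/60 + 28.2/3600 = 141.2411667
  hemisphere W, so the sign is −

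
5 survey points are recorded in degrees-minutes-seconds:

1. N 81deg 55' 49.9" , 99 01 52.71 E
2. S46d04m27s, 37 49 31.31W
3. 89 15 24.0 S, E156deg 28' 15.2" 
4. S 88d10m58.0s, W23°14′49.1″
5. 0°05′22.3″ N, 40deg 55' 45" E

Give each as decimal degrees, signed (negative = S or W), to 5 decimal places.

Point 1:
  φ: 81 + 55/60 + 49.9/3600 = 81.930528
  N ⇒ keep positive
  λ: 1′ + 52.71″ = 1.87850′; 99 + 1.87850/60 = 99.031308
  E → positive
Point 2:
  Latitude: 4′ + 27″ = 4.45000′; 46 + 4.45000/60 = 46.074167
  S ⇒ negate
  λ: 49′ + 31.31″ = 49.52183′; 37 + 49.52183/60 = 37.825364
  W → negative
Point 3:
  Latitude: 89 + 15/60 + 24/3600 = 89.256667
  hemisphere S, so the sign is −
  Longitude: 156 + 28/60 + 15.2/3600 = 156.470889
  E ⇒ keep positive
Point 4:
  φ: 88° + 10/60 + 58/3600 = 88 + 0.166667 + 0.016111 = 88.182778
  S ⇒ negate
  Longitude: 23 + 14/60 + 49.1/3600 = 23.246972
  W ⇒ negate
Point 5:
  Latitude: 5′ + 22.3″ = 5.37167′; 0 + 5.37167/60 = 0.089528
  N ⇒ keep positive
  λ: 40° + 55/60 + 45/3600 = 40 + 0.916667 + 0.012500 = 40.929167
  E → positive

1. 81.93053, 99.03131
2. -46.07417, -37.82536
3. -89.25667, 156.47089
4. -88.18278, -23.24697
5. 0.08953, 40.92917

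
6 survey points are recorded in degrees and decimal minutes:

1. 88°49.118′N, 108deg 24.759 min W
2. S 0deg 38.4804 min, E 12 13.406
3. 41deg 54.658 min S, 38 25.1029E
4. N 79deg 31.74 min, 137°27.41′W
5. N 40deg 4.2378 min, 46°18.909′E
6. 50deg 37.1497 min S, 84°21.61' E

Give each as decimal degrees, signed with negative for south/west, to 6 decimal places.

Point 1:
  Latitude: 49.118′ = 0.818633°; total 88.8186333
  N → positive
  Lon: 24.759′ = 0.412650°; total 108.4126500
  W → negative
Point 2:
  φ: 38.4804′ = 0.641340°; total 0.6413400
  hemisphere S, so the sign is −
  λ: 13.406′ = 0.223433°; total 12.2234333
  E → positive
Point 3:
  φ: 41 + 54.658/60 = 41.9109667
  S → negative
  λ: 38 + 25.1029/60 = 38.4183817
  E → positive
Point 4:
  φ: 79 + 31.74/60 = 79.5290000
  N ⇒ keep positive
  λ: 27.41′ = 0.456833°; total 137.4568333
  W → negative
Point 5:
  φ: 40 + 4.2378/60 = 40.0706300
  N → positive
  Longitude: 18.909′ = 0.315150°; total 46.3151500
  E ⇒ keep positive
Point 6:
  Latitude: 37.1497′ = 0.619162°; total 50.6191617
  S → negative
  Lon: 21.61′ = 0.360167°; total 84.3601667
  E → positive

1. 88.818633, -108.412650
2. -0.641340, 12.223433
3. -41.910967, 38.418382
4. 79.529000, -137.456833
5. 40.070630, 46.315150
6. -50.619162, 84.360167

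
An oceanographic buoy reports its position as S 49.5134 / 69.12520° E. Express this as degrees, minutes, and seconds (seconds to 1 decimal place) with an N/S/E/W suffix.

Latitude: 0.513400 × 60 = 30.80400′ → 30′, remainder × 60 = 48.240″
Longitude: whole degrees 69; 7.51200′ → 7′ and 30.720″

49°30′48.2″ S, 69°07′30.7″ E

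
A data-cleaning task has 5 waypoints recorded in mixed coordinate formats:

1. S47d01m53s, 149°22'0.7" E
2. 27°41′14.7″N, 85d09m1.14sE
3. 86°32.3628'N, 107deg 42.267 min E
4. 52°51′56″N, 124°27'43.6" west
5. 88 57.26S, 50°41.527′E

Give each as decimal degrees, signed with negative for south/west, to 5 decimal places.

1. -47.03139, 149.36686
2. 27.68742, 85.15032
3. 86.53938, 107.70445
4. 52.86556, -124.46211
5. -88.95433, 50.69212

Point 1:
  Latitude: 47° + 1/60 + 53/3600 = 47 + 0.016667 + 0.014722 = 47.031389
  S → negative
  Lon: 149 + 22/60 + 0.7/3600 = 149.366861
  E → positive
Point 2:
  Latitude: 27° + 41/60 + 14.7/3600 = 27 + 0.683333 + 0.004083 = 27.687417
  N ⇒ keep positive
  λ: 85 + 9/60 + 1.14/3600 = 85.150317
  E → positive
Point 3:
  Lat: 86 + 32.3628/60 = 86.539380
  N ⇒ keep positive
  Lon: 42.267′ = 0.704450°; total 107.704450
  E ⇒ keep positive
Point 4:
  Lat: 52° + 51/60 + 56/3600 = 52 + 0.850000 + 0.015556 = 52.865556
  N → positive
  Longitude: 27′ + 43.6″ = 27.72667′; 124 + 27.72667/60 = 124.462111
  W → negative
Point 5:
  Latitude: 57.26′ = 0.954333°; total 88.954333
  S → negative
  λ: 50 + 41.527/60 = 50.692117
  E ⇒ keep positive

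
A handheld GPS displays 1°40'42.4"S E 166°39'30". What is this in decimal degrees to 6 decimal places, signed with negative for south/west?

-1.678444, 166.658333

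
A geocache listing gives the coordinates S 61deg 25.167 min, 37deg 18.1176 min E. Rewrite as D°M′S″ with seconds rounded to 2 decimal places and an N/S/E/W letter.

61°25′10.02″ S, 37°18′7.06″ E

φ: 25.16700′ → 25′ and 0.16700 × 60 = 10.0200″
Longitude: fractional minutes 0.11760 × 60 = 7.0560″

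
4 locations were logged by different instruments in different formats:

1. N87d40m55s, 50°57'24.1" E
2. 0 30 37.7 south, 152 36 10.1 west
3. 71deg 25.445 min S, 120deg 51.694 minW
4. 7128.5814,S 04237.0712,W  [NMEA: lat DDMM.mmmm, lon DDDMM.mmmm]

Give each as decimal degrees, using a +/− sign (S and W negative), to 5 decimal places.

Point 1:
  φ: 87° + 40/60 + 55/3600 = 87 + 0.666667 + 0.015278 = 87.681944
  N ⇒ keep positive
  Longitude: 57′ + 24.1″ = 57.40167′; 50 + 57.40167/60 = 50.956694
  E ⇒ keep positive
Point 2:
  φ: 30′ + 37.7″ = 30.62833′; 0 + 30.62833/60 = 0.510472
  S → negative
  Longitude: 152 + 36/60 + 10.1/3600 = 152.602806
  W ⇒ negate
Point 3:
  Latitude: 71 + 25.445/60 = 71.424083
  S → negative
  Longitude: 51.694′ = 0.861567°; total 120.861567
  hemisphere W, so the sign is −
Point 4:
  Lat: degrees = first 2 digits = 71, minutes = 28.5814; 71 + 28.5814/60 = 71.476357
  S → negative
  Lon: split at 3 digits → 042° and 37.0712′; 42 + 37.0712/60 = 42.617853
  W ⇒ negate

1. 87.68194, 50.95669
2. -0.51047, -152.60281
3. -71.42408, -120.86157
4. -71.47636, -42.61785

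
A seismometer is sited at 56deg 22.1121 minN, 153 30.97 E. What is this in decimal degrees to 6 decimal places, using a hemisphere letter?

56.368535° N, 153.516167° E

Lat: 22.1121′ = 0.368535°; total 56.3685350
Longitude: 30.97′ = 0.516167°; total 153.5161667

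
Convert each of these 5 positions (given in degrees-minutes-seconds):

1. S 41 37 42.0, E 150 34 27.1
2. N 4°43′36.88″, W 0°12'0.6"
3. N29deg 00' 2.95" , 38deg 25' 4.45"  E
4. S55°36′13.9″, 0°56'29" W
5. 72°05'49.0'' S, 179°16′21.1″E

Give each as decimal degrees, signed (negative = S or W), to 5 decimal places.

1. -41.62833, 150.57419
2. 4.72691, -0.20017
3. 29.00082, 38.41790
4. -55.60386, -0.94139
5. -72.09694, 179.27253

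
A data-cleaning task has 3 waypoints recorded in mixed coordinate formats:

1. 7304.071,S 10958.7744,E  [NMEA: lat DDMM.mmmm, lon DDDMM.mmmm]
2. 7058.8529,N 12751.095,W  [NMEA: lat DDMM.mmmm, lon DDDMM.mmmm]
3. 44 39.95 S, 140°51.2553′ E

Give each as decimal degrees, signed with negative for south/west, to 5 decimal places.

Point 1:
  Latitude: degrees = first 2 digits = 73, minutes = 4.071; 73 + 4.071/60 = 73.067850
  hemisphere S, so the sign is −
  λ: split at 3 digits → 109° and 58.7744′; 109 + 58.7744/60 = 109.979573
  E ⇒ keep positive
Point 2:
  φ: degrees = first 2 digits = 70, minutes = 58.8529; 70 + 58.8529/60 = 70.980882
  N ⇒ keep positive
  Longitude: degrees = first 3 digits = 127, minutes = 51.095; 127 + 51.095/60 = 127.851583
  W → negative
Point 3:
  φ: 39.95′ = 0.665833°; total 44.665833
  hemisphere S, so the sign is −
  Longitude: 51.2553′ = 0.854255°; total 140.854255
  E → positive

1. -73.06785, 109.97957
2. 70.98088, -127.85158
3. -44.66583, 140.85426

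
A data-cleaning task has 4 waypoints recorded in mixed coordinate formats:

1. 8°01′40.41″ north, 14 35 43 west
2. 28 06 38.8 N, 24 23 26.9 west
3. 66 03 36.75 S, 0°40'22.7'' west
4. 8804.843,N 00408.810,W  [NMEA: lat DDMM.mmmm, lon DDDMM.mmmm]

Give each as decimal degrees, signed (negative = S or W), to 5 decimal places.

1. 8.02789, -14.59528
2. 28.11078, -24.39081
3. -66.06021, -0.67297
4. 88.08072, -4.14683

Point 1:
  Lat: 1′ + 40.41″ = 1.67350′; 8 + 1.67350/60 = 8.027892
  N → positive
  Lon: 14° + 35/60 + 43/3600 = 14 + 0.583333 + 0.011944 = 14.595278
  W → negative
Point 2:
  Latitude: 28 + 6/60 + 38.8/3600 = 28.110778
  N → positive
  Lon: 23′ + 26.9″ = 23.44833′; 24 + 23.44833/60 = 24.390806
  W → negative
Point 3:
  Latitude: 66 + 3/60 + 36.75/3600 = 66.060208
  hemisphere S, so the sign is −
  λ: 0° + 40/60 + 22.7/3600 = 0 + 0.666667 + 0.006306 = 0.672972
  hemisphere W, so the sign is −
Point 4:
  Latitude: degrees = first 2 digits = 88, minutes = 4.843; 88 + 4.843/60 = 88.080717
  N ⇒ keep positive
  Lon: degrees = first 3 digits = 4, minutes = 8.81; 4 + 8.81/60 = 4.146833
  W → negative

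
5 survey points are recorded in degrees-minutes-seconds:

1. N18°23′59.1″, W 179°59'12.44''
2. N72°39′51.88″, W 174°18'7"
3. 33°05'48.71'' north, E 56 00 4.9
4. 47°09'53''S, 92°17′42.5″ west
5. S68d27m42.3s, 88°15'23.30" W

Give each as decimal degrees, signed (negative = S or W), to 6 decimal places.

1. 18.399750, -179.986789
2. 72.664411, -174.301944
3. 33.096864, 56.001361
4. -47.164722, -92.295139
5. -68.461750, -88.256472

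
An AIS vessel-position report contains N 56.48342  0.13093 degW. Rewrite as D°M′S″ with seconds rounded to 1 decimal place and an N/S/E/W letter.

56°29′0.3″ N, 0°07′51.3″ W

φ: whole degrees 56; 29.00520′ → 29′ and 0.312″
Longitude: 0.130930 × 60 = 7.85580′ → 7′, remainder × 60 = 51.348″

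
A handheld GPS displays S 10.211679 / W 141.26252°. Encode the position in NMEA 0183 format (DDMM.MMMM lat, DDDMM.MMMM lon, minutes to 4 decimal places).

1012.7007,S / 14115.7512,W

Lat: fractional part 0.211679 → 12.700740 minutes
Lon: minutes = (141.262520 − 141) × 60 = 15.751200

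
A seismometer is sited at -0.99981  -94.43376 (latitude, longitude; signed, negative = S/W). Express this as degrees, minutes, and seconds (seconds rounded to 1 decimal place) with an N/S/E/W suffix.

Latitude is negative → S; |value| = 0.999810
Latitude: 0.999810° → 59.98860′; 0.98860 × 60 = 59.316″
Longitude is negative → W; |value| = 94.433760
λ: whole degrees 94; 26.02560′ → 26′ and 1.536″

0°59′59.3″ S, 94°26′1.5″ W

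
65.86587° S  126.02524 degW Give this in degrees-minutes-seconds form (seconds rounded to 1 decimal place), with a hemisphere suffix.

65°51′57.1″ S, 126°01′30.9″ W

Latitude: 0.865870 × 60 = 51.95220′ → 51′, remainder × 60 = 57.132″
λ: whole degrees 126; 1.51440′ → 1′ and 30.864″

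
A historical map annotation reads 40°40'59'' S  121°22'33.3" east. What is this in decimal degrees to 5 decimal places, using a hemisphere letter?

40.68306° S, 121.37592° E

Latitude: 40° + 40/60 + 59/3600 = 40 + 0.666667 + 0.016389 = 40.683056
Lon: 121 + 22/60 + 33.3/3600 = 121.375917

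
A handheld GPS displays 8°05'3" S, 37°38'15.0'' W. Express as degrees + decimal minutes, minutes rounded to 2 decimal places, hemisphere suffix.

φ: 5 + 3/60 = 5.0500′
Longitude: 38 + 15/60 = 38.2500′

8° 5.05′ S, 37° 38.25′ W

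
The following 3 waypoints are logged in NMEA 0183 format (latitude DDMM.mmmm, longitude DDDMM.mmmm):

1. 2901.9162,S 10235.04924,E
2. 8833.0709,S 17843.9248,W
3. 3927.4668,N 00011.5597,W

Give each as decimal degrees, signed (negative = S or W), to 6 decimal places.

1. -29.031937, 102.584154
2. -88.551182, -178.732080
3. 39.457780, -0.192662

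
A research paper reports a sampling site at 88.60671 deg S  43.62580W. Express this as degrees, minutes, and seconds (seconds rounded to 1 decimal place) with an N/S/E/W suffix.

Latitude: 0.606710° → 36.40260′; 0.40260 × 60 = 24.156″
Lon: whole degrees 43; 37.54800′ → 37′ and 32.880″

88°36′24.2″ S, 43°37′32.9″ W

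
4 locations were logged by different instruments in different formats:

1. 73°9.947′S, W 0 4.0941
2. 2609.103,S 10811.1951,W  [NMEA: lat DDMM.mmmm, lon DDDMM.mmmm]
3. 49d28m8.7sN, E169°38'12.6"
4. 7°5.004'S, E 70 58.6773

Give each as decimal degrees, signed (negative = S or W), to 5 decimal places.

Point 1:
  Latitude: 73 + 9.947/60 = 73.165783
  S → negative
  Lon: 0 + 4.0941/60 = 0.068235
  hemisphere W, so the sign is −
Point 2:
  Latitude: degrees = first 2 digits = 26, minutes = 9.103; 26 + 9.103/60 = 26.151717
  S → negative
  Longitude: split at 3 digits → 108° and 11.1951′; 108 + 11.1951/60 = 108.186585
  W → negative
Point 3:
  Lat: 49° + 28/60 + 8.7/3600 = 49 + 0.466667 + 0.002417 = 49.469083
  N ⇒ keep positive
  Longitude: 38′ + 12.6″ = 38.21000′; 169 + 38.21000/60 = 169.636833
  E ⇒ keep positive
Point 4:
  Lat: 7 + 5.004/60 = 7.083400
  S ⇒ negate
  λ: 58.6773′ = 0.977955°; total 70.977955
  E ⇒ keep positive

1. -73.16578, -0.06824
2. -26.15172, -108.18659
3. 49.46908, 169.63683
4. -7.08340, 70.97796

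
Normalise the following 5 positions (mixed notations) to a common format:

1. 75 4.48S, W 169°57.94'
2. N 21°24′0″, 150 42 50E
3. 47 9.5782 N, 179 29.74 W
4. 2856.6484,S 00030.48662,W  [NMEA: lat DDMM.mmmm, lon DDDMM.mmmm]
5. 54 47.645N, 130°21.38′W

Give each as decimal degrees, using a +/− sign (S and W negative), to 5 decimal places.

1. -75.07467, -169.96567
2. 21.40000, 150.71389
3. 47.15964, -179.49567
4. -28.94414, -0.50811
5. 54.79408, -130.35633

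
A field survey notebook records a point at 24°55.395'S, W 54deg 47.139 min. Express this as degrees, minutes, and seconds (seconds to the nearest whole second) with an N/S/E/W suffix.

24°55′24″ S, 54°47′8″ W

φ: 55.39500′ → 55′ and 0.39500 × 60 = 23.70″
Longitude: 47.13900′ → 47′ and 0.13900 × 60 = 8.34″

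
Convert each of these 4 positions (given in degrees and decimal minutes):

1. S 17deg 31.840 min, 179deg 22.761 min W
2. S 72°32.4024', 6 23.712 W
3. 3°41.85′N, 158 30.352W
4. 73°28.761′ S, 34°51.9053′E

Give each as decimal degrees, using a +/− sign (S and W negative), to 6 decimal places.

Point 1:
  φ: 17 + 31.84/60 = 17.5306667
  hemisphere S, so the sign is −
  λ: 179 + 22.761/60 = 179.3793500
  hemisphere W, so the sign is −
Point 2:
  Lat: 72 + 32.4024/60 = 72.5400400
  S ⇒ negate
  Longitude: 23.712′ = 0.395200°; total 6.3952000
  W → negative
Point 3:
  φ: 41.85′ = 0.697500°; total 3.6975000
  N ⇒ keep positive
  λ: 158 + 30.352/60 = 158.5058667
  W ⇒ negate
Point 4:
  Lat: 73 + 28.761/60 = 73.4793500
  S ⇒ negate
  Lon: 34 + 51.9053/60 = 34.8650883
  E ⇒ keep positive

1. -17.530667, -179.379350
2. -72.540040, -6.395200
3. 3.697500, -158.505867
4. -73.479350, 34.865088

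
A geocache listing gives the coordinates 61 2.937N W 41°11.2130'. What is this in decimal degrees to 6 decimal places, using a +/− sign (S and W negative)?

φ: 2.937′ = 0.048950°; total 61.0489500
N → positive
Lon: 41 + 11.213/60 = 41.1868833
W ⇒ negate

61.048950, -41.186883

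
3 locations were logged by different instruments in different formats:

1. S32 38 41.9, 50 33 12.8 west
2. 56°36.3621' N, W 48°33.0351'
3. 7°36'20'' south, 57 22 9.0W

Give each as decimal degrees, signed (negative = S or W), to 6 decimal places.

1. -32.644972, -50.553556
2. 56.606035, -48.550585
3. -7.605556, -57.369167

Point 1:
  Lat: 38′ + 41.9″ = 38.69833′; 32 + 38.69833/60 = 32.6449722
  S → negative
  Lon: 50 + 33/60 + 12.8/3600 = 50.5535556
  W ⇒ negate
Point 2:
  Lat: 56 + 36.3621/60 = 56.6060350
  N → positive
  Lon: 33.0351′ = 0.550585°; total 48.5505850
  hemisphere W, so the sign is −
Point 3:
  Latitude: 36′ + 20″ = 36.33333′; 7 + 36.33333/60 = 7.6055556
  S → negative
  Lon: 57 + 22/60 + 9/3600 = 57.3691667
  W ⇒ negate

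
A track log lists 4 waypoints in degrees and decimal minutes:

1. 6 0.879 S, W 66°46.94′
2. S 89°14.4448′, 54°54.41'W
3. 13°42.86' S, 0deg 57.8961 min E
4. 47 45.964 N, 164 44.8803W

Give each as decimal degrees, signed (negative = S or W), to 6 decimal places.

Point 1:
  φ: 0.879′ = 0.014650°; total 6.0146500
  S → negative
  λ: 46.94′ = 0.782333°; total 66.7823333
  W → negative
Point 2:
  φ: 14.4448′ = 0.240747°; total 89.2407467
  S ⇒ negate
  λ: 54.41′ = 0.906833°; total 54.9068333
  W → negative
Point 3:
  φ: 13 + 42.86/60 = 13.7143333
  S → negative
  Longitude: 0 + 57.8961/60 = 0.9649350
  E ⇒ keep positive
Point 4:
  Latitude: 45.964′ = 0.766067°; total 47.7660667
  N ⇒ keep positive
  λ: 164 + 44.8803/60 = 164.7480050
  W → negative

1. -6.014650, -66.782333
2. -89.240747, -54.906833
3. -13.714333, 0.964935
4. 47.766067, -164.748005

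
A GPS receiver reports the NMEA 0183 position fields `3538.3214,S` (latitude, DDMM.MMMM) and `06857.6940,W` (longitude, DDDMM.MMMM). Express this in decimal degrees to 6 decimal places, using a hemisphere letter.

35.638690° S, 68.961567° W

Lat: degrees = first 2 digits = 35, minutes = 38.3214; 35 + 38.3214/60 = 35.6386900
Longitude: split at 3 digits → 068° and 57.694′; 68 + 57.694/60 = 68.9615667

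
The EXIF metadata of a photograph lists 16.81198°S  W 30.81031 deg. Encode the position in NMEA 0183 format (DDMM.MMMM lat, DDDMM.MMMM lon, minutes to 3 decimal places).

φ: 16° + 0.811980 × 60 = 16° 48.71880′
Longitude: fractional part 0.810310 → 48.61860 minutes

1648.719,S / 03048.619,W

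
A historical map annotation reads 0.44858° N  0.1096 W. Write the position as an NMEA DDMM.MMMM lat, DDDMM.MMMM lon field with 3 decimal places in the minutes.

Latitude: minutes = (0.448580 − 0) × 60 = 26.91480
Longitude: minutes = (0.109600 − 0) × 60 = 6.57600

0026.915,N / 00006.576,W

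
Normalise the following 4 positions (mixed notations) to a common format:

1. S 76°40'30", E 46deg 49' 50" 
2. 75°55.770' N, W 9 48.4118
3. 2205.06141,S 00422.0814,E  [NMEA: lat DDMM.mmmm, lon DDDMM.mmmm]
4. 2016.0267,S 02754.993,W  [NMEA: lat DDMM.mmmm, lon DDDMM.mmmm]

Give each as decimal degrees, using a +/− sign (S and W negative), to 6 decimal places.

1. -76.675000, 46.830556
2. 75.929500, -9.806863
3. -22.084357, 4.368023
4. -20.267112, -27.916550

Point 1:
  Latitude: 40′ + 30″ = 40.50000′; 76 + 40.50000/60 = 76.6750000
  S ⇒ negate
  λ: 46 + 49/60 + 50/3600 = 46.8305556
  E → positive
Point 2:
  Lat: 55.77′ = 0.929500°; total 75.9295000
  N → positive
  Longitude: 9 + 48.4118/60 = 9.8068633
  W ⇒ negate
Point 3:
  φ: degrees = first 2 digits = 22, minutes = 5.06141; 22 + 5.06141/60 = 22.0843568
  S → negative
  λ: degrees = first 3 digits = 4, minutes = 22.0814; 4 + 22.0814/60 = 4.3680233
  E → positive
Point 4:
  Latitude: degrees = first 2 digits = 20, minutes = 16.0267; 20 + 16.0267/60 = 20.2671117
  S → negative
  Longitude: split at 3 digits → 027° and 54.993′; 27 + 54.993/60 = 27.9165500
  W ⇒ negate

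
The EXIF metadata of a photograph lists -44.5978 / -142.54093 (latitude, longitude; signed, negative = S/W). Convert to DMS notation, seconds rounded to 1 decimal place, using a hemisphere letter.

44°35′52.1″ S, 142°32′27.3″ W

Latitude is negative → S; |value| = 44.597800
Latitude: 0.597800° → 35.86800′; 0.86800 × 60 = 52.080″
Longitude is negative → W; |value| = 142.540930
Longitude: whole degrees 142; 32.45580′ → 32′ and 27.348″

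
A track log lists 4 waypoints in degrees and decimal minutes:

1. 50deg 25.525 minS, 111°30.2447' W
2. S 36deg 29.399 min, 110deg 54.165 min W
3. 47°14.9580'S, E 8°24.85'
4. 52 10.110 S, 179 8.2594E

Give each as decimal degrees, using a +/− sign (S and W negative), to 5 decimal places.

1. -50.42542, -111.50408
2. -36.48998, -110.90275
3. -47.24930, 8.41417
4. -52.16850, 179.13766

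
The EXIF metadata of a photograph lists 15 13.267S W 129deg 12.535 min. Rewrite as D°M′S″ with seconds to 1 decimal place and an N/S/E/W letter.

15°13′16.0″ S, 129°12′32.1″ W

Lat: 13.26700′ → 13′ and 0.26700 × 60 = 16.020″
Lon: fractional minutes 0.53500 × 60 = 32.100″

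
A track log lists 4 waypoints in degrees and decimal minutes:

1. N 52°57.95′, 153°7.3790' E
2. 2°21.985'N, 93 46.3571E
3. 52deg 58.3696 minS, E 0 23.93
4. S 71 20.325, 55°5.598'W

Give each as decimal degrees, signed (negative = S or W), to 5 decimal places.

Point 1:
  Lat: 52 + 57.95/60 = 52.965833
  N ⇒ keep positive
  Lon: 153 + 7.379/60 = 153.122983
  E ⇒ keep positive
Point 2:
  φ: 2 + 21.985/60 = 2.366417
  N ⇒ keep positive
  λ: 93 + 46.3571/60 = 93.772618
  E ⇒ keep positive
Point 3:
  φ: 52 + 58.3696/60 = 52.972827
  S ⇒ negate
  Longitude: 23.93′ = 0.398833°; total 0.398833
  E ⇒ keep positive
Point 4:
  φ: 71 + 20.325/60 = 71.338750
  S → negative
  Longitude: 5.598′ = 0.093300°; total 55.093300
  hemisphere W, so the sign is −

1. 52.96583, 153.12298
2. 2.36642, 93.77262
3. -52.97283, 0.39883
4. -71.33875, -55.09330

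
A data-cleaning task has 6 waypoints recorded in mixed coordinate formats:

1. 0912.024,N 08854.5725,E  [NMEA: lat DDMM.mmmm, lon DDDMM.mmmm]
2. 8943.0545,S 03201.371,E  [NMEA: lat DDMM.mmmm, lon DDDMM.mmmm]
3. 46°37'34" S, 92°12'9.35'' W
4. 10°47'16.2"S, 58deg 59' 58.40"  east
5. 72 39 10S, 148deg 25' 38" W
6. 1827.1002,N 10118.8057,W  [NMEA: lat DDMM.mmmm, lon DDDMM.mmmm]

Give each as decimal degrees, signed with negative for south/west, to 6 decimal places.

Point 1:
  φ: split at 2 digits → 09° and 12.024′; 9 + 12.024/60 = 9.2004000
  N ⇒ keep positive
  Longitude: split at 3 digits → 088° and 54.5725′; 88 + 54.5725/60 = 88.9095417
  E → positive
Point 2:
  Latitude: degrees = first 2 digits = 89, minutes = 43.0545; 89 + 43.0545/60 = 89.7175750
  S ⇒ negate
  Lon: split at 3 digits → 032° and 1.371′; 32 + 1.371/60 = 32.0228500
  E ⇒ keep positive
Point 3:
  Lat: 37′ + 34″ = 37.56667′; 46 + 37.56667/60 = 46.6261111
  hemisphere S, so the sign is −
  Lon: 12′ + 9.35″ = 12.15583′; 92 + 12.15583/60 = 92.2025972
  hemisphere W, so the sign is −
Point 4:
  φ: 47′ + 16.2″ = 47.27000′; 10 + 47.27000/60 = 10.7878333
  hemisphere S, so the sign is −
  Longitude: 59′ + 58.4″ = 59.97333′; 58 + 59.97333/60 = 58.9995556
  E → positive
Point 5:
  φ: 72 + 39/60 + 10/3600 = 72.6527778
  hemisphere S, so the sign is −
  λ: 25′ + 38″ = 25.63333′; 148 + 25.63333/60 = 148.4272222
  hemisphere W, so the sign is −
Point 6:
  Latitude: degrees = first 2 digits = 18, minutes = 27.1002; 18 + 27.1002/60 = 18.4516700
  N ⇒ keep positive
  Longitude: split at 3 digits → 101° and 18.8057′; 101 + 18.8057/60 = 101.3134283
  W ⇒ negate

1. 9.200400, 88.909542
2. -89.717575, 32.022850
3. -46.626111, -92.202597
4. -10.787833, 58.999556
5. -72.652778, -148.427222
6. 18.451670, -101.313428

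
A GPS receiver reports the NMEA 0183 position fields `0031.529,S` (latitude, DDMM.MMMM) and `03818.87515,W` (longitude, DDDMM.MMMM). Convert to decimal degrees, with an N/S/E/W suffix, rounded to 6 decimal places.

0.525483° S, 38.314586° W

φ: degrees = first 2 digits = 0, minutes = 31.529; 0 + 31.529/60 = 0.5254833
λ: degrees = first 3 digits = 38, minutes = 18.87515; 38 + 18.87515/60 = 38.3145858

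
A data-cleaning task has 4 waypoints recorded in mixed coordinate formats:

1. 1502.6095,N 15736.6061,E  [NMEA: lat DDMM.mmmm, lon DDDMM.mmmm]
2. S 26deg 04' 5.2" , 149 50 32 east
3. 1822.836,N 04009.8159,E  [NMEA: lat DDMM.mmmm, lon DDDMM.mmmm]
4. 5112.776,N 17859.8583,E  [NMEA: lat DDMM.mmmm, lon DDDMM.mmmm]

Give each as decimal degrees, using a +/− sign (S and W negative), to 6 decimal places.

Point 1:
  Latitude: degrees = first 2 digits = 15, minutes = 2.6095; 15 + 2.6095/60 = 15.0434917
  N ⇒ keep positive
  Lon: split at 3 digits → 157° and 36.6061′; 157 + 36.6061/60 = 157.6101017
  E ⇒ keep positive
Point 2:
  φ: 4′ + 5.2″ = 4.08667′; 26 + 4.08667/60 = 26.0681111
  S ⇒ negate
  λ: 50′ + 32″ = 50.53333′; 149 + 50.53333/60 = 149.8422222
  E ⇒ keep positive
Point 3:
  φ: degrees = first 2 digits = 18, minutes = 22.836; 18 + 22.836/60 = 18.3806000
  N → positive
  Longitude: degrees = first 3 digits = 40, minutes = 9.8159; 40 + 9.8159/60 = 40.1635983
  E ⇒ keep positive
Point 4:
  φ: degrees = first 2 digits = 51, minutes = 12.776; 51 + 12.776/60 = 51.2129333
  N → positive
  Lon: degrees = first 3 digits = 178, minutes = 59.8583; 178 + 59.8583/60 = 178.9976383
  E ⇒ keep positive

1. 15.043492, 157.610102
2. -26.068111, 149.842222
3. 18.380600, 40.163598
4. 51.212933, 178.997638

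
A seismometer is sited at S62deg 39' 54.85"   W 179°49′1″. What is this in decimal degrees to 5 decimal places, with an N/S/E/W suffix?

62.66524° S, 179.81694° W

φ: 62° + 39/60 + 54.85/3600 = 62 + 0.650000 + 0.015236 = 62.665236
Longitude: 49′ + 1″ = 49.01667′; 179 + 49.01667/60 = 179.816944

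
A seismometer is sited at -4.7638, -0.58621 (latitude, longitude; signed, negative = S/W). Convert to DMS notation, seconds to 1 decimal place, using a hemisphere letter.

Latitude is negative → S; |value| = 4.763800
Latitude: whole degrees 4; 45.82800′ → 45′ and 49.680″
Longitude is negative → W; |value| = 0.586210
Lon: whole degrees 0; 35.17260′ → 35′ and 10.356″

4°45′49.7″ S, 0°35′10.4″ W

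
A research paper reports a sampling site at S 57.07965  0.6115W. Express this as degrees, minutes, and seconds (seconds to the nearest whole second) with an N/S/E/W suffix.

57°04′47″ S, 0°36′41″ W

Lat: 0.079650° → 4.77900′; 0.77900 × 60 = 46.74″
Lon: 0.611500° → 36.69000′; 0.69000 × 60 = 41.40″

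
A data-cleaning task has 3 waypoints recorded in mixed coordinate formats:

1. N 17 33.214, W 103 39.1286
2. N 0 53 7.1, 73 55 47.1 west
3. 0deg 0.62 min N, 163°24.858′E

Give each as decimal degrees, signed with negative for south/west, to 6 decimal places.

1. 17.553567, -103.652143
2. 0.885306, -73.929750
3. 0.010333, 163.414300

Point 1:
  Lat: 17 + 33.214/60 = 17.5535667
  N ⇒ keep positive
  Lon: 39.1286′ = 0.652143°; total 103.6521433
  W → negative
Point 2:
  Lat: 53′ + 7.1″ = 53.11833′; 0 + 53.11833/60 = 0.8853056
  N ⇒ keep positive
  Longitude: 73° + 55/60 + 47.1/3600 = 73 + 0.916667 + 0.013083 = 73.9297500
  hemisphere W, so the sign is −
Point 3:
  Lat: 0.62′ = 0.010333°; total 0.0103333
  N ⇒ keep positive
  Lon: 163 + 24.858/60 = 163.4143000
  E ⇒ keep positive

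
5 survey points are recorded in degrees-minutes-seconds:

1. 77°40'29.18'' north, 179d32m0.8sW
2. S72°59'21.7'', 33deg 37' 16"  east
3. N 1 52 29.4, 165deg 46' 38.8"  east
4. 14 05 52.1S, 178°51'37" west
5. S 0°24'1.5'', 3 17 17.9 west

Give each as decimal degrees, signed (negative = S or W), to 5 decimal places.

1. 77.67477, -179.53356
2. -72.98936, 33.62111
3. 1.87483, 165.77744
4. -14.09781, -178.86028
5. -0.40042, -3.28831

Point 1:
  Lat: 77° + 40/60 + 29.18/3600 = 77 + 0.666667 + 0.008106 = 77.674772
  N → positive
  λ: 32′ + 0.8″ = 32.01333′; 179 + 32.01333/60 = 179.533556
  W ⇒ negate
Point 2:
  Lat: 72 + 59/60 + 21.7/3600 = 72.989361
  S → negative
  λ: 33° + 37/60 + 16/3600 = 33 + 0.616667 + 0.004444 = 33.621111
  E ⇒ keep positive
Point 3:
  Lat: 52′ + 29.4″ = 52.49000′; 1 + 52.49000/60 = 1.874833
  N → positive
  Longitude: 46′ + 38.8″ = 46.64667′; 165 + 46.64667/60 = 165.777444
  E → positive
Point 4:
  φ: 14° + 5/60 + 52.1/3600 = 14 + 0.083333 + 0.014472 = 14.097806
  hemisphere S, so the sign is −
  Lon: 178° + 51/60 + 37/3600 = 178 + 0.850000 + 0.010278 = 178.860278
  hemisphere W, so the sign is −
Point 5:
  φ: 0 + 24/60 + 1.5/3600 = 0.400417
  S → negative
  Lon: 3° + 17/60 + 17.9/3600 = 3 + 0.283333 + 0.004972 = 3.288306
  hemisphere W, so the sign is −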